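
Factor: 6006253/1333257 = 3^( - 1)*11^1 * 17^1*311^( - 1)*1429^(  -  1) * 32119^1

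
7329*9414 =68995206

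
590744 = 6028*98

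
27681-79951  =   - 52270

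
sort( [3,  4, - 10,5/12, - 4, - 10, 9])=[ - 10 , - 10, - 4,5/12,3,4,9 ] 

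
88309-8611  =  79698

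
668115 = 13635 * 49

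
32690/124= 16345/62  =  263.63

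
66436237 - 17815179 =48621058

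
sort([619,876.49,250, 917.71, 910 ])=[ 250, 619, 876.49, 910, 917.71 ] 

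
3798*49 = 186102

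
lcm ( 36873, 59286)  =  3023586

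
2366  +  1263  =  3629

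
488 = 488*1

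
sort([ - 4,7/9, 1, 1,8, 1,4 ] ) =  [-4, 7/9,  1, 1, 1  ,  4  ,  8 ] 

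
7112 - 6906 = 206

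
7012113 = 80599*87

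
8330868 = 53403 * 156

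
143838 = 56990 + 86848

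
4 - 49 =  - 45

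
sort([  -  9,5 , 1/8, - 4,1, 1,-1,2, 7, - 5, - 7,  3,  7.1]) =[  -  9, - 7, - 5,  -  4,-1,  1/8,1,1,2,3, 5,7, 7.1 ]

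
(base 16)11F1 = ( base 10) 4593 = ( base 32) 4fh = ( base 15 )1563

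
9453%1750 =703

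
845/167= 845/167 =5.06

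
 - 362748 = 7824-370572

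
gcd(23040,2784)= 96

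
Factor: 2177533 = 19^1*31^1*3697^1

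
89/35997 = 89/35997=0.00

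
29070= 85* 342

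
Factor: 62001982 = 2^1*7^1* 4428713^1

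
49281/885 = 55 + 202/295 = 55.68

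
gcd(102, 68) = 34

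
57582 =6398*9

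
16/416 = 1/26 = 0.04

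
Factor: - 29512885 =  - 5^1*613^1*9629^1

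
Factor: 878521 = 7^2 *17929^1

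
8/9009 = 8/9009 = 0.00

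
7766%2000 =1766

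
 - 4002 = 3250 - 7252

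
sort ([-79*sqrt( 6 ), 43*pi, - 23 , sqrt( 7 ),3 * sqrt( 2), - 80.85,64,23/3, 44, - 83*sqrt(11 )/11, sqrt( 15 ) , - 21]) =[ - 79 * sqrt( 6), - 80.85, - 83*sqrt( 11)/11,-23, - 21,  sqrt( 7), sqrt( 15 ), 3*sqrt( 2),  23/3,44,64,43*pi]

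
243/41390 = 243/41390=0.01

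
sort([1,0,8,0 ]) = [ 0,0,1  ,  8] 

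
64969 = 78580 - 13611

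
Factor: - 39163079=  - 29^1*47^1*59^1*487^1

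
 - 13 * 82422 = -1071486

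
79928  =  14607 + 65321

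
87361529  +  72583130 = 159944659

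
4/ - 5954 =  - 1 + 2975/2977  =  - 0.00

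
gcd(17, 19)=1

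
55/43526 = 55/43526 =0.00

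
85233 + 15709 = 100942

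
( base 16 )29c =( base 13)3c5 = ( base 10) 668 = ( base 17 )255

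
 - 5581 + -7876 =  - 13457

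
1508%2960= 1508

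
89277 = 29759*3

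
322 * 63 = 20286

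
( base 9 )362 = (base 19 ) fe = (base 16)12b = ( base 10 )299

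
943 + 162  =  1105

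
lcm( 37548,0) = 0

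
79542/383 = 79542/383 = 207.68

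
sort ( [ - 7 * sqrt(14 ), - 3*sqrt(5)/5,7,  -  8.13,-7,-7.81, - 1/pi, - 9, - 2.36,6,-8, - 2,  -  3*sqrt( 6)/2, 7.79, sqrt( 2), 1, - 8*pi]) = [ - 7 * sqrt( 14), - 8*pi, - 9, - 8.13,-8, - 7.81, - 7, - 3*sqrt(6)/2,- 2.36, - 2,-3*sqrt(5)/5, - 1/pi, 1, sqrt( 2 ),6,  7,7.79]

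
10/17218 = 5/8609  =  0.00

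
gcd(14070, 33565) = 35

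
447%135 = 42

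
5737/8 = 717 + 1/8 = 717.12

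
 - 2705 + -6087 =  - 8792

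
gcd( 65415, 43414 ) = 49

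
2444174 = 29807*82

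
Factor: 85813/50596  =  943/556 = 2^( - 2) * 23^1*41^1*139^(-1 )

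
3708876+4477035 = 8185911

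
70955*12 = 851460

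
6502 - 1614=4888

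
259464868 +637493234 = 896958102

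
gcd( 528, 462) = 66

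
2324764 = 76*30589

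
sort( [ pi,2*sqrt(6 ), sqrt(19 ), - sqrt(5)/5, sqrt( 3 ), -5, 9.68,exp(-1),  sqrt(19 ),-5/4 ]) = [ - 5, - 5/4, - sqrt( 5 ) /5,  exp (-1) , sqrt(3 ), pi , sqrt(19 ) , sqrt( 19 ),2 * sqrt ( 6),  9.68 ]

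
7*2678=18746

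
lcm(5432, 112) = 10864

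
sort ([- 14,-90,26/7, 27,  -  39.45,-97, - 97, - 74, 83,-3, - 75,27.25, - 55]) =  [ - 97, - 97,- 90, - 75, - 74,-55,- 39.45,- 14, -3, 26/7 , 27, 27.25, 83] 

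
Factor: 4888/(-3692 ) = - 2^1*47^1*71^( - 1) = - 94/71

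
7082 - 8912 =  - 1830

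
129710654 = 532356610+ - 402645956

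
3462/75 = 46+4/25 = 46.16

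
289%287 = 2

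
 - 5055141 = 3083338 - 8138479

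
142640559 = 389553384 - 246912825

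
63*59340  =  3738420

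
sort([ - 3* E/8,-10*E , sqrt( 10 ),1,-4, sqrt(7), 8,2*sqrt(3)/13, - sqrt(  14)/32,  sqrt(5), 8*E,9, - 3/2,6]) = [-10*E, - 4, -3/2,- 3 * E/8, - sqrt(14)/32,2*sqrt( 3)/13,1,sqrt(5 ),sqrt(7 ) , sqrt( 10),6, 8, 9,8*E] 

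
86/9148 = 43/4574 =0.01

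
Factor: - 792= - 2^3*3^2 * 11^1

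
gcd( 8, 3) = 1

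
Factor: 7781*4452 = 2^2*3^1*7^1*31^1*53^1*251^1 = 34641012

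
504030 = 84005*6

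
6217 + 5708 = 11925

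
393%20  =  13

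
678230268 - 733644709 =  - 55414441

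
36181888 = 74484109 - 38302221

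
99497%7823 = 5621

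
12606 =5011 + 7595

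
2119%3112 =2119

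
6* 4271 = 25626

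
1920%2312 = 1920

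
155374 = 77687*2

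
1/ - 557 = - 1/557 = - 0.00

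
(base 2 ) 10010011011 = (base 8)2233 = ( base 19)351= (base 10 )1179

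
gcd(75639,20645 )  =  1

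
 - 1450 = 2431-3881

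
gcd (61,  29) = 1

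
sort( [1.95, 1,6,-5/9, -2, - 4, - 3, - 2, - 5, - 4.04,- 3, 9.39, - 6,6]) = [ - 6, - 5, - 4.04, - 4, - 3, - 3, - 2, - 2 ,  -  5/9,1, 1.95, 6,6, 9.39]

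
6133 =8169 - 2036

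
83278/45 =83278/45  =  1850.62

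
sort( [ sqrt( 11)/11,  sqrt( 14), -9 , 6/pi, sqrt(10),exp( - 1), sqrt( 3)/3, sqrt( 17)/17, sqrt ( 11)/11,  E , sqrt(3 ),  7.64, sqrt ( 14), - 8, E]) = [-9, - 8, sqrt( 17)/17, sqrt ( 11 ) /11,sqrt(11 )/11, exp( - 1 ),sqrt( 3 )/3,sqrt( 3), 6/pi, E, E, sqrt(10), sqrt(14), sqrt( 14), 7.64]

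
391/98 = 391/98 =3.99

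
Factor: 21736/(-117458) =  - 52/281 = - 2^2 * 13^1 * 281^( - 1)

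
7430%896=262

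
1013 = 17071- 16058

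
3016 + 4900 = 7916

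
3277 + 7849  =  11126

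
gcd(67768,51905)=1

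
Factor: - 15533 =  - 7^2 * 317^1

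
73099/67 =73099/67 =1091.03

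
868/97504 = 217/24376 = 0.01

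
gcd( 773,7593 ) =1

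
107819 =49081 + 58738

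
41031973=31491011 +9540962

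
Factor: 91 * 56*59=300664 = 2^3*7^2*13^1 * 59^1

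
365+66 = 431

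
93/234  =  31/78 =0.40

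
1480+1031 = 2511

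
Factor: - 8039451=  - 3^1 * 7^1*19^1 * 20149^1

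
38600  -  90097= - 51497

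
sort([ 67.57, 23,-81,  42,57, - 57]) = [ - 81, - 57,23, 42,57,67.57]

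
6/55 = 6/55= 0.11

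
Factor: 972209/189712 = 2^ ( - 4)*7^2*71^( - 1)*167^( - 1)*19841^1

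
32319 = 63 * 513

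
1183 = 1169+14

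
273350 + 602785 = 876135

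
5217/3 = 1739 = 1739.00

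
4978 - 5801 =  - 823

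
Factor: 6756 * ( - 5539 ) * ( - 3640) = 136214201760 = 2^5*3^1*5^1*7^1*13^1* 29^1*191^1 * 563^1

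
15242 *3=45726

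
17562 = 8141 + 9421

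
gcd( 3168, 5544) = 792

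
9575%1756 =795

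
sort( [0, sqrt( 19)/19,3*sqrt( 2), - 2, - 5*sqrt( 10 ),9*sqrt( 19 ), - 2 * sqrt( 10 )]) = [-5*sqrt(10), - 2 * sqrt( 10 ), - 2, 0 , sqrt( 19 ) /19, 3*sqrt (2 ), 9*sqrt (19 )] 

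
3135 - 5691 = - 2556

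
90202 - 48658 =41544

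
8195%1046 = 873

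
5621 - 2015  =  3606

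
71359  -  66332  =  5027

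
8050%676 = 614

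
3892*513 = 1996596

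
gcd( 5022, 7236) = 54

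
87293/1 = 87293 = 87293.00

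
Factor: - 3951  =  -3^2*439^1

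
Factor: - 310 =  - 2^1*5^1*31^1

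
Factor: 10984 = 2^3*1373^1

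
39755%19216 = 1323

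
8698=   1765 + 6933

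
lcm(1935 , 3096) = 15480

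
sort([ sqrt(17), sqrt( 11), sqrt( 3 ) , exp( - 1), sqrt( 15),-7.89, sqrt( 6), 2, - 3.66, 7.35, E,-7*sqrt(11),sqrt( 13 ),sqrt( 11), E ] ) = [ - 7 * sqrt( 11), - 7.89, - 3.66, exp( -1 ), sqrt( 3),2, sqrt( 6),E, E,sqrt( 11), sqrt( 11),sqrt (13),sqrt( 15),  sqrt( 17), 7.35 ]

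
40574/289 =40574/289 = 140.39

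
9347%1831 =192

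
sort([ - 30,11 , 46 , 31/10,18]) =[ - 30,31/10, 11, 18, 46]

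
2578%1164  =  250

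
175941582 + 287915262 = 463856844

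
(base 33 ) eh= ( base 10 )479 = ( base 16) 1df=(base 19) 164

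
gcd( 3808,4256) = 224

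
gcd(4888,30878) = 2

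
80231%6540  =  1751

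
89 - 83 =6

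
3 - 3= 0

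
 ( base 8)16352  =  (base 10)7402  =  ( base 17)18A7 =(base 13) 34a5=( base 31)7lo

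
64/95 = 64/95  =  0.67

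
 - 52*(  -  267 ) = 13884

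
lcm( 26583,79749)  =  79749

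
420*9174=3853080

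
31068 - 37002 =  - 5934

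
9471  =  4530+4941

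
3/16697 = 3/16697 = 0.00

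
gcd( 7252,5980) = 4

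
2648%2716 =2648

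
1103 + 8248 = 9351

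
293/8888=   293/8888 = 0.03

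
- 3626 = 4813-8439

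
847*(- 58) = -49126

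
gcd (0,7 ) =7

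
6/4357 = 6/4357 =0.00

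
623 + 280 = 903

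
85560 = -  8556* (- 10)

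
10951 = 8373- - 2578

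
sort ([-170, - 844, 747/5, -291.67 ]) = [  -  844, - 291.67, - 170,747/5 ]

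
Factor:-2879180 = -2^2*5^1* 359^1 * 401^1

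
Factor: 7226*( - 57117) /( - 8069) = 412727442/8069  =  2^1 * 3^1*79^1*241^1*3613^1*8069^( - 1)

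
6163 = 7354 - 1191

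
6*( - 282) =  - 1692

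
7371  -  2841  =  4530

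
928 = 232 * 4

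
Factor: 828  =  2^2*3^2*23^1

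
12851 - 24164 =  - 11313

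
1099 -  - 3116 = 4215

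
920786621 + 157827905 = 1078614526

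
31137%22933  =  8204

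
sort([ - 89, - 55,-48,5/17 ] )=[-89, - 55, - 48, 5/17]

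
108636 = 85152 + 23484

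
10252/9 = 10252/9 = 1139.11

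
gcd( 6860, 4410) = 490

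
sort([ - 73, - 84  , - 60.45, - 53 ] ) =[ - 84,-73, - 60.45, - 53 ] 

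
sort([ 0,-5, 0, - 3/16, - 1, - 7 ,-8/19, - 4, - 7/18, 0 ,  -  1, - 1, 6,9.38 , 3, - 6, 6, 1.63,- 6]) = [ - 7, - 6, - 6 , - 5, - 4,-1, - 1 , - 1, -8/19 , - 7/18, - 3/16 , 0,  0,  0 , 1.63, 3, 6 , 6, 9.38]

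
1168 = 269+899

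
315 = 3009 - 2694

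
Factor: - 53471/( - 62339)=11^1*17^( - 1 )*  19^( - 1)*193^( - 1)*4861^1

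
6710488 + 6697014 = 13407502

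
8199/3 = 2733 =2733.00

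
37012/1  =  37012=37012.00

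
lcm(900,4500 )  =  4500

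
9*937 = 8433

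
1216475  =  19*64025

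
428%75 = 53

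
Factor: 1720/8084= 10/47 =2^1*5^1 * 47^(-1 )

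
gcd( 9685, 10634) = 13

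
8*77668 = 621344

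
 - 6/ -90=1/15 =0.07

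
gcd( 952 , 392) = 56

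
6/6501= 2/2167=0.00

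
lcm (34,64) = 1088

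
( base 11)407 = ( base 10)491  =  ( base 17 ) 1bf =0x1eb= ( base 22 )107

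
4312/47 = 4312/47 = 91.74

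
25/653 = 25/653=0.04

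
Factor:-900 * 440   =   -2^5*3^2  *  5^3*11^1 = -  396000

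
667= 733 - 66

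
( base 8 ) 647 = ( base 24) HF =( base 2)110100111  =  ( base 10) 423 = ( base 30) E3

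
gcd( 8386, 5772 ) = 2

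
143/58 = 2 + 27/58 = 2.47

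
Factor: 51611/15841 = 31^( - 1)*101^1 = 101/31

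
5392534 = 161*33494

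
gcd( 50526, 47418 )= 42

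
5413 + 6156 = 11569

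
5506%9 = 7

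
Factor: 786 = 2^1*3^1*131^1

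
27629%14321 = 13308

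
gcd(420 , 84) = 84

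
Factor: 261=3^2*29^1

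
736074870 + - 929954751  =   - 193879881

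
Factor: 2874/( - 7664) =  -  3/8 = - 2^( - 3)*3^1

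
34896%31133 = 3763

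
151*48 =7248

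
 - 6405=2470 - 8875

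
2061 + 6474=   8535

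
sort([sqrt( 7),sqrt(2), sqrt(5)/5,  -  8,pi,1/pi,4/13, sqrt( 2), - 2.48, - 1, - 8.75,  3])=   [ - 8.75, - 8, - 2.48, - 1 , 4/13,  1/pi , sqrt (5)/5 , sqrt(2), sqrt (2),sqrt (7), 3 , pi] 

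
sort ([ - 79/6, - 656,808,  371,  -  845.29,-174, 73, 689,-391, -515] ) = [-845.29, - 656, - 515, - 391,  -  174, - 79/6,73,371, 689, 808]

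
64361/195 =330  +  11/195 = 330.06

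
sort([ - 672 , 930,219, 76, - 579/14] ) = [ - 672, - 579/14, 76,219,930 ] 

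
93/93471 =31/31157 =0.00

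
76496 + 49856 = 126352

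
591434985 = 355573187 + 235861798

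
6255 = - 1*( - 6255 ) 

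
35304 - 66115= -30811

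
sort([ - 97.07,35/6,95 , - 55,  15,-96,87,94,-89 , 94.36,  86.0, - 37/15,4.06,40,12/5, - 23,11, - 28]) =[  -  97.07, - 96, - 89,-55, - 28, - 23, - 37/15,12/5,4.06,35/6,11,15,40,86.0,87, 94,94.36, 95] 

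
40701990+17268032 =57970022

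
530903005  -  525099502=5803503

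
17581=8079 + 9502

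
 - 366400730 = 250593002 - 616993732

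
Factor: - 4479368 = -2^3 * 37^2 *409^1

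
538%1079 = 538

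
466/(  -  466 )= - 1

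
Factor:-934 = -2^1 * 467^1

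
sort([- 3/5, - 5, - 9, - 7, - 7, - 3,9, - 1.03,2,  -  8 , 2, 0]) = [  -  9, - 8, - 7,  -  7,-5,-3, - 1.03,  -  3/5,0,2,2, 9] 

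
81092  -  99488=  - 18396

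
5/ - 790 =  - 1/158= -0.01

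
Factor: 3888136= 2^3*7^1*69431^1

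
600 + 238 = 838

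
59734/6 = 29867/3 = 9955.67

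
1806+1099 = 2905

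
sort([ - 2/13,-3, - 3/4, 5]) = [-3 ,-3/4, - 2/13,  5]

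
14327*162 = 2320974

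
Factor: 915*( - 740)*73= - 49428300 = - 2^2 * 3^1 * 5^2 * 37^1*61^1 * 73^1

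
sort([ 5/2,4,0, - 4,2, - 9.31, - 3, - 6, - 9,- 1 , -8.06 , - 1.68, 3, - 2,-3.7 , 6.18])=[  -  9.31 ,- 9, - 8.06,-6,- 4, - 3.7,- 3, - 2, - 1.68, - 1, 0, 2, 5/2, 3,4, 6.18]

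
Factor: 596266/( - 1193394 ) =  - 298133/596697 = - 3^(  -  1)*11^1 * 27103^1*198899^( - 1)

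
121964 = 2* 60982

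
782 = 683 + 99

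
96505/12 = 8042 + 1/12=8042.08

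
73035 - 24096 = 48939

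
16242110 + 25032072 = 41274182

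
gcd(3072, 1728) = 192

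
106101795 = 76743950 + 29357845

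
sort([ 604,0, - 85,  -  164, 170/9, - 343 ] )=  [ - 343 , - 164, - 85,0,170/9, 604]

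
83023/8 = 10377  +  7/8 = 10377.88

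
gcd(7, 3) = 1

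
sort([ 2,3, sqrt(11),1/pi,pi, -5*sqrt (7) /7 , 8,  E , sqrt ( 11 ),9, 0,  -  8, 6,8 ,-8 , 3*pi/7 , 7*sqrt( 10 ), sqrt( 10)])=[-8, - 8 ,  -  5*sqrt( 7 )/7,0, 1/pi,3*pi/7,2,E  ,  3, pi,sqrt ( 10),sqrt( 11 ), sqrt( 11 ),6,8,  8,9,7*sqrt(10 )]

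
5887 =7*841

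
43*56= 2408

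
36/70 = 18/35=0.51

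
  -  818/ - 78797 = 818/78797 = 0.01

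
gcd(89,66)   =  1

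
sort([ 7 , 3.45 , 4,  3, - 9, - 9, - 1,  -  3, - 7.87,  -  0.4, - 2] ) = [ - 9, - 9, - 7.87, - 3, - 2, - 1 , - 0.4, 3,3.45, 4, 7]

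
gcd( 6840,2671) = 1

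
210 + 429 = 639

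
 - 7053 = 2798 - 9851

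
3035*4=12140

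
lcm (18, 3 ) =18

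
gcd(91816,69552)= 184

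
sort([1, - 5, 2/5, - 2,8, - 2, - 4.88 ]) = [ - 5, - 4.88, - 2, - 2, 2/5, 1, 8]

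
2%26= 2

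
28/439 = 28/439 = 0.06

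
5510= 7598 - 2088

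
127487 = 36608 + 90879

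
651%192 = 75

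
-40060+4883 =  - 35177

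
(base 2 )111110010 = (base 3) 200110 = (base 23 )LF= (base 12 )356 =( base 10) 498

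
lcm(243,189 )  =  1701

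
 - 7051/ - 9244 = 7051/9244=0.76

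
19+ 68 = 87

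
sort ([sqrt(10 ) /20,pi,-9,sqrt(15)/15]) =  [ - 9,sqrt(10)/20, sqrt( 15) /15,pi ]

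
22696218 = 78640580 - 55944362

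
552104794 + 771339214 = 1323444008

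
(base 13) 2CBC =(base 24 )BA1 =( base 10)6577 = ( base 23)C9M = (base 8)14661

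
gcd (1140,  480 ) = 60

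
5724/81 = 212/3 = 70.67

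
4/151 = 4/151=0.03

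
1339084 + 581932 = 1921016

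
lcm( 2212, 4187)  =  117236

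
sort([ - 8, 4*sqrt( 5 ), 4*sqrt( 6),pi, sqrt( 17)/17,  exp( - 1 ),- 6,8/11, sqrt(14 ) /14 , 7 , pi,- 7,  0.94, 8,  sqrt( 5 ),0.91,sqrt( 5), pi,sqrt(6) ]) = [  -  8,-7, - 6, sqrt(17 ) /17,sqrt( 14 ) /14,  exp( - 1 ),8/11,0.91,0.94,sqrt( 5),sqrt (5),sqrt( 6 ),pi,  pi, pi, 7,8, 4*sqrt( 5 ), 4*sqrt(6 ) ] 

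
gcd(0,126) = 126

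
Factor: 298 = 2^1*149^1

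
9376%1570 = 1526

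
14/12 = 7/6  =  1.17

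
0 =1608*0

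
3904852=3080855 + 823997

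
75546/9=8394 = 8394.00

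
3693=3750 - 57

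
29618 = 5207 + 24411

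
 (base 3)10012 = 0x56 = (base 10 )86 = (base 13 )68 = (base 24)3e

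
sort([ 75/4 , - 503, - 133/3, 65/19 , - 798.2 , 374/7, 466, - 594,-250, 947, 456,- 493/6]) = [  -  798.2, -594, - 503, - 250, - 493/6,-133/3, 65/19 , 75/4,374/7, 456, 466, 947]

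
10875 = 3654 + 7221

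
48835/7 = 48835/7 =6976.43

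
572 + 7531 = 8103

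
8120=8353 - 233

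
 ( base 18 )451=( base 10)1387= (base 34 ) 16R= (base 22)2j1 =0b10101101011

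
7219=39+7180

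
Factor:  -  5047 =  - 7^2 * 103^1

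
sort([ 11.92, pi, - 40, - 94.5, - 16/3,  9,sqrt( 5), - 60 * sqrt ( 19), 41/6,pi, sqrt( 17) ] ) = [ - 60*sqrt( 19), - 94.5, - 40, - 16/3, sqrt( 5 ),pi,pi,sqrt( 17),41/6, 9,11.92 ] 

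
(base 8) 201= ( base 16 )81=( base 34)3R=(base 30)49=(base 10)129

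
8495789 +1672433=10168222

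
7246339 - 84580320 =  - 77333981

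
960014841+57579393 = 1017594234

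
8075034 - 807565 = 7267469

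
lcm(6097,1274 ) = 85358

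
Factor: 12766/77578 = 13/79 = 13^1*79^(-1) 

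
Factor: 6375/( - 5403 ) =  - 5^3 * 17^1*1801^(-1 ) =- 2125/1801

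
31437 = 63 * 499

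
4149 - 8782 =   -  4633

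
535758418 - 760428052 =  - 224669634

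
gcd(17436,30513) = 4359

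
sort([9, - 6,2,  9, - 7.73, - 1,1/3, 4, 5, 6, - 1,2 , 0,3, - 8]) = [ - 8, - 7.73, - 6, - 1, - 1, 0 , 1/3,2,2,3,4,  5, 6,  9, 9] 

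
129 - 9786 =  - 9657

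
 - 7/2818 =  -7/2818 = - 0.00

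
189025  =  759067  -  570042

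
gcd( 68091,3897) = 3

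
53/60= 53/60= 0.88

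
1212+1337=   2549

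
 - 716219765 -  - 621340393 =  - 94879372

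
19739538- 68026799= -48287261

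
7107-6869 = 238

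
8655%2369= 1548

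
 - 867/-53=867/53=16.36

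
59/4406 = 59/4406 = 0.01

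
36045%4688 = 3229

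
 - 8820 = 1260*( - 7 )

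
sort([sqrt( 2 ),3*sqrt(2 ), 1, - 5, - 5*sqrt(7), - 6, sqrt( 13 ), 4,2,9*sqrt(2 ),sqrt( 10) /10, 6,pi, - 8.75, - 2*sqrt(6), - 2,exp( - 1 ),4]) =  [ - 5* sqrt(7), - 8.75, - 6,-5, - 2*sqrt(6), - 2,sqrt( 10)/10, exp(-1),1,sqrt(2), 2, pi,sqrt(13 ), 4,4,3 *sqrt( 2 ),6,9*sqrt( 2)]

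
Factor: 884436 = 2^2*3^1*7^1*10529^1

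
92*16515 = 1519380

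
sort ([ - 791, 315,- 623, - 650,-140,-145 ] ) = [ - 791, - 650,-623 ,-145, - 140, 315 ]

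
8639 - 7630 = 1009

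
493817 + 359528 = 853345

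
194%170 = 24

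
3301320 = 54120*61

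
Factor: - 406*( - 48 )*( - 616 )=  -  2^8 * 3^1*7^2*11^1  *  29^1 = - 12004608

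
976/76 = 12 + 16/19 = 12.84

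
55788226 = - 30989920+86778146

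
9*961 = 8649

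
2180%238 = 38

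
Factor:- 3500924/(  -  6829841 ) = 2^2*7^1*97^1*1069^ ( - 1 )*1289^1*6389^( - 1 ) 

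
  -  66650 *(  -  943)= 62850950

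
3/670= 3/670 = 0.00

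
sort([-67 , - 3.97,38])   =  [  -  67 ,-3.97 , 38 ]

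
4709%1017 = 641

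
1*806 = 806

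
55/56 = 55/56= 0.98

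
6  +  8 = 14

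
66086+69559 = 135645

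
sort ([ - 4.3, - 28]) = [ - 28, - 4.3]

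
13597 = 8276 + 5321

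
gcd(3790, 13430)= 10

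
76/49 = 1 + 27/49= 1.55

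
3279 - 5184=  - 1905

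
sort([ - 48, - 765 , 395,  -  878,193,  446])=[ - 878,-765, - 48 , 193,395, 446]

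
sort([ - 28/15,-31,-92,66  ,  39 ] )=[ - 92,-31, -28/15, 39, 66 ]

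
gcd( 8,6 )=2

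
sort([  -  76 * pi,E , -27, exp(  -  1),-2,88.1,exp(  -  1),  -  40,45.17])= [ - 76 * pi, - 40, - 27, - 2 , exp(-1 ),exp (  -  1),E, 45.17,88.1 ]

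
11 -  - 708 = 719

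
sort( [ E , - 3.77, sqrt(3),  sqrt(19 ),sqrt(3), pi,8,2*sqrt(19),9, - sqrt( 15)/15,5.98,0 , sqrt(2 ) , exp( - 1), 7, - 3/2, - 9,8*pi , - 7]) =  [ - 9, - 7,  -  3.77, - 3/2, - sqrt(15) /15 , 0,exp(- 1 ), sqrt(2),sqrt(3),sqrt(3 ), E,pi  ,  sqrt ( 19 ),5.98 , 7,8 , 2 * sqrt( 19),9,8*pi ] 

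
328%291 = 37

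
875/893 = 875/893=0.98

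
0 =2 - 2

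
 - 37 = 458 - 495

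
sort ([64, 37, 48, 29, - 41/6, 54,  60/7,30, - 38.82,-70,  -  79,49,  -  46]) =[ -79, - 70,-46, - 38.82,- 41/6,  60/7,29, 30, 37 , 48,49, 54, 64 ] 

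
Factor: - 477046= - 2^1*97^1 * 2459^1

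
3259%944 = 427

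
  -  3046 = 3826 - 6872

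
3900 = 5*780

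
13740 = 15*916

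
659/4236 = 659/4236= 0.16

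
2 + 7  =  9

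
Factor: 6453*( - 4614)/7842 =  - 4962357/1307 = - 3^3 * 239^1*769^1*1307^( - 1 ) 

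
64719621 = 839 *77139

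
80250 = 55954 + 24296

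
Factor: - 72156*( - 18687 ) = 1348379172 = 2^2 * 3^2 * 7^1 * 859^1*6229^1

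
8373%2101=2070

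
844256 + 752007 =1596263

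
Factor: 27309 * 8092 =2^2* 3^1*7^1*  17^2*9103^1 = 220984428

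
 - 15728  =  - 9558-6170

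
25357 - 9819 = 15538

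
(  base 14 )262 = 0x1de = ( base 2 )111011110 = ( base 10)478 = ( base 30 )FS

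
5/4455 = 1/891 = 0.00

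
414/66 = 69/11 = 6.27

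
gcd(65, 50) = 5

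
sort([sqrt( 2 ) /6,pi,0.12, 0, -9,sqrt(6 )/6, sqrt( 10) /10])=[ -9, 0,0.12 , sqrt( 2 ) /6,sqrt( 10)/10,sqrt( 6)/6, pi ]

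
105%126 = 105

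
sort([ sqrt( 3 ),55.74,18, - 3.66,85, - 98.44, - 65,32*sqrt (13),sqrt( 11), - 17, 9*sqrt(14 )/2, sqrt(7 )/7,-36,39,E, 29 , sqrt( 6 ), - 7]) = [ - 98.44,-65, - 36, - 17, - 7, - 3.66,sqrt(7) /7,sqrt( 3 ),sqrt( 6), E, sqrt(11 ),9 *sqrt(14)/2,18, 29,39,55.74,85,  32*sqrt( 13)]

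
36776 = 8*4597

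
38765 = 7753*5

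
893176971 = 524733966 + 368443005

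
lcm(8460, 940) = 8460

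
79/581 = 79/581 = 0.14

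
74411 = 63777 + 10634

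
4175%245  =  10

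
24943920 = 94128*265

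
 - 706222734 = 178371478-884594212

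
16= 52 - 36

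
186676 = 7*26668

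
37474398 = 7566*4953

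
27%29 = 27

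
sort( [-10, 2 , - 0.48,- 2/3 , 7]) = [-10, - 2/3, -0.48, 2, 7]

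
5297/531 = 9  +  518/531= 9.98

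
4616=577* 8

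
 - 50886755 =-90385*563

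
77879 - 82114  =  -4235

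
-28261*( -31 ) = 876091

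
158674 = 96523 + 62151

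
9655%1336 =303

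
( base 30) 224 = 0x748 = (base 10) 1864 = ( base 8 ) 3510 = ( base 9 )2501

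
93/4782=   31/1594= 0.02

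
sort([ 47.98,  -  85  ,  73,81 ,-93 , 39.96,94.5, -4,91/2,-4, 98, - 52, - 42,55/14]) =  [-93 , - 85, -52, - 42,  -  4,  -  4 , 55/14 , 39.96 , 91/2,47.98, 73, 81, 94.5,  98]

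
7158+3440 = 10598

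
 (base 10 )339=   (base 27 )CF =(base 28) c3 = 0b101010011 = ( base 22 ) F9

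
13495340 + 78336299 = 91831639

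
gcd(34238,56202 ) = 646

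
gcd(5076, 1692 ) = 1692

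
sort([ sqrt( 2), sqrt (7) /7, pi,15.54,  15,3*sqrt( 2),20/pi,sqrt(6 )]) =[sqrt( 7 )/7,sqrt( 2 ),sqrt(6 ),  pi, 3*sqrt(2),  20/pi,  15, 15.54]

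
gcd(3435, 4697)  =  1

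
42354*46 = 1948284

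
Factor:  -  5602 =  - 2^1*2801^1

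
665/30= 22  +  1/6 = 22.17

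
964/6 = 482/3 =160.67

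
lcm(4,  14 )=28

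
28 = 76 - 48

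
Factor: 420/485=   84/97 = 2^2*3^1*7^1 * 97^(-1) 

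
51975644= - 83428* ( - 623)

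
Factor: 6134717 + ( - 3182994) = 2951723^1 =2951723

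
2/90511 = 2/90511 = 0.00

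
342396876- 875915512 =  - 533518636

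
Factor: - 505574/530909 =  - 898/943  =  -2^1*23^( -1)* 41^( - 1) * 449^1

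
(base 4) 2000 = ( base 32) 40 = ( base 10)128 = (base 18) 72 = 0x80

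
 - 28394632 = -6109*4648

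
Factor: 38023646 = 2^1* 23^1*41^1*20161^1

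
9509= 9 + 9500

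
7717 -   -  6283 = 14000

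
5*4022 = 20110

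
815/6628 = 815/6628 = 0.12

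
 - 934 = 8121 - 9055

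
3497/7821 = 3497/7821 = 0.45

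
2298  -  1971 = 327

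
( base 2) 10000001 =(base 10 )129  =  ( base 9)153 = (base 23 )5e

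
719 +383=1102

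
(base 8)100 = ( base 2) 1000000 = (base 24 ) 2g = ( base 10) 64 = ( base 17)3D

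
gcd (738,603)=9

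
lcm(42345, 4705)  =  42345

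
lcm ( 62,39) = 2418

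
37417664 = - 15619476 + 53037140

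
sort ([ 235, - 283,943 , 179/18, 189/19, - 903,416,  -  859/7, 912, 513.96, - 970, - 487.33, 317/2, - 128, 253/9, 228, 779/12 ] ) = [ - 970, - 903, - 487.33, - 283, - 128,-859/7, 179/18, 189/19, 253/9, 779/12, 317/2, 228, 235,416, 513.96, 912,943 ]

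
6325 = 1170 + 5155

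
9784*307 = 3003688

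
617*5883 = 3629811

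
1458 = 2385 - 927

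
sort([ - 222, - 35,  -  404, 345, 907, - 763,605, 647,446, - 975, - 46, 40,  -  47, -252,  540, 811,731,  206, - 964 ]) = [-975, - 964,  -  763, - 404 , - 252, - 222,  -  47, -46, - 35,40, 206, 345, 446, 540,  605,647,731, 811,  907]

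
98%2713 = 98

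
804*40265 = 32373060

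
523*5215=2727445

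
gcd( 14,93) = 1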